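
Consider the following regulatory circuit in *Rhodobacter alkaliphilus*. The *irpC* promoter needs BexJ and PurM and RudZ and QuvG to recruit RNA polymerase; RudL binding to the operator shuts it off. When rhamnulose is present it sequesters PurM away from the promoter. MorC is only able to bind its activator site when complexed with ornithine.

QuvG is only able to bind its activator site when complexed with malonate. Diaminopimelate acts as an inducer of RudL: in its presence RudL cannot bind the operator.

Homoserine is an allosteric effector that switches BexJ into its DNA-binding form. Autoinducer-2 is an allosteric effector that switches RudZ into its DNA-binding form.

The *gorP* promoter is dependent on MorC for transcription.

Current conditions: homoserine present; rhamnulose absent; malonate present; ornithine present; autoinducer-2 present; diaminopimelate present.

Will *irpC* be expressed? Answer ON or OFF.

Homoserine is present, so BexJ is active.
Rhamnulose is absent, so PurM is active.
Diaminopimelate is present, so RudL is inactive.
Autoinducer-2 is present, so RudZ is active.
Malonate is present, so QuvG is active.
No repressor is bound and BexJ and PurM and RudZ and QuvG are active, so *irpC* is transcribed.

ON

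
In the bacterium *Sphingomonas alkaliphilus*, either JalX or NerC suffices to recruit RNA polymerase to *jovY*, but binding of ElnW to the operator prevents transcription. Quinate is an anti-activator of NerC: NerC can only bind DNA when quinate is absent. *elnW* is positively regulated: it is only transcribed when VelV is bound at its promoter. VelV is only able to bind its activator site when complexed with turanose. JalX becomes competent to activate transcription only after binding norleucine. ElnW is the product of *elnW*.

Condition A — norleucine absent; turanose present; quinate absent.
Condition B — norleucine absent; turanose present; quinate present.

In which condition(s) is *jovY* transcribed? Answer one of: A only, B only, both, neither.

Condition A:
Norleucine is absent, so JalX is inactive.
Turanose is present, so VelV is active.
No repressor is bound and VelV is active, so *elnW* is transcribed.
So ElnW is produced and active.
Quinate is absent, so NerC is active.
With repressor ElnW bound, *jovY* is not transcribed.
→ *jovY* is OFF in A.
Condition B:
Norleucine is absent, so JalX is inactive.
Turanose is present, so VelV is active.
No repressor is bound and VelV is active, so *elnW* is transcribed.
So ElnW is produced and active.
Quinate is present, so NerC is inactive.
With repressor ElnW bound, *jovY* is not transcribed.
→ *jovY* is OFF in B.

neither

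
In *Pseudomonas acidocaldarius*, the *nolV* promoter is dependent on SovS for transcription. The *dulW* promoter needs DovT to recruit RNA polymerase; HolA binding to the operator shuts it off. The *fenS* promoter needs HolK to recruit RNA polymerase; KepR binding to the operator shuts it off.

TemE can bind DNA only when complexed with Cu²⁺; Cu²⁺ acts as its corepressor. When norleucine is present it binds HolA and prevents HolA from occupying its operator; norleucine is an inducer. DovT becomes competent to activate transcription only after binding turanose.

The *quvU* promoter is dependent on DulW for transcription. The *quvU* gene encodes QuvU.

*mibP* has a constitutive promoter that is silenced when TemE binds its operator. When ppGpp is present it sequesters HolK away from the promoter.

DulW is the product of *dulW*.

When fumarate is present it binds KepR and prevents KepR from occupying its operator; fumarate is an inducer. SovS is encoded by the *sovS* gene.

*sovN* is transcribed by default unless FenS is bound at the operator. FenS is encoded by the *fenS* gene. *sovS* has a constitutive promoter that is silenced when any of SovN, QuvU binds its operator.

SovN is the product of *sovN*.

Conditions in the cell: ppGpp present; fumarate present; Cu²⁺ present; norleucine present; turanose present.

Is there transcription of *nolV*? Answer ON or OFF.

OFF

Fumarate is present, so KepR is inactive.
ppGpp is present, so HolK is inactive.
Required activator HolK is absent, so *fenS* is not transcribed.
So FenS is not produced.
With no repressor bound, *sovN* is transcribed.
So SovN is produced and active.
Norleucine is present, so HolA is inactive.
Turanose is present, so DovT is active.
No repressor is bound and DovT is active, so *dulW* is transcribed.
So DulW is produced and active.
No repressor is bound and DulW is active, so *quvU* is transcribed.
So QuvU is produced and active.
With repressor SovN bound, *sovS* is not transcribed.
So SovS is not produced.
Required activator SovS is absent, so *nolV* is not transcribed.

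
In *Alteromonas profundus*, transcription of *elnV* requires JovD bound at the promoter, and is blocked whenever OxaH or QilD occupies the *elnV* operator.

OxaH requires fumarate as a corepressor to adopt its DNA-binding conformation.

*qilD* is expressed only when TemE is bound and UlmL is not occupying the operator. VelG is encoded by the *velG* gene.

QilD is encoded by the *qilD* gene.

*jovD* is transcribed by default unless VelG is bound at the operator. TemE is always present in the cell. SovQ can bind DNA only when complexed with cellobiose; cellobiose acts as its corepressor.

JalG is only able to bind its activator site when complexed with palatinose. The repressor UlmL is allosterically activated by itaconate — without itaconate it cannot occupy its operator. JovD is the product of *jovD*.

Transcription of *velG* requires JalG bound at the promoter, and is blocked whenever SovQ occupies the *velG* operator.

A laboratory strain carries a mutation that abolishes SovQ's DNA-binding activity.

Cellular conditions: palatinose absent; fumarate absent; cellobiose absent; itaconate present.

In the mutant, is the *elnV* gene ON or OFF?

Fumarate is absent, so OxaH is inactive.
TemE is produced constitutively and is active.
Itaconate is present, so UlmL is active.
With repressor UlmL bound, *qilD* is not transcribed.
So QilD is not produced.
SovQ is non-functional in this strain, so it has no effect.
Palatinose is absent, so JalG is inactive.
Required activator JalG is absent, so *velG* is not transcribed.
So VelG is not produced.
With no repressor bound, *jovD* is transcribed.
So JovD is produced and active.
No repressor is bound and JovD is active, so *elnV* is transcribed.

ON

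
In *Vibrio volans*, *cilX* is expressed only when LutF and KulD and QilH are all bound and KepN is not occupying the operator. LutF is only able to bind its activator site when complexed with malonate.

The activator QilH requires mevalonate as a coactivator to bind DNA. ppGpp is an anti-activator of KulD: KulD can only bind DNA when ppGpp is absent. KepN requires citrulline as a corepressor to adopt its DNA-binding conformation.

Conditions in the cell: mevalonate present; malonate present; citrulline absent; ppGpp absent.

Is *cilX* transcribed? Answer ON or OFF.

ON

Malonate is present, so LutF is active.
ppGpp is absent, so KulD is active.
Mevalonate is present, so QilH is active.
Citrulline is absent, so KepN is inactive.
No repressor is bound and LutF and KulD and QilH are active, so *cilX* is transcribed.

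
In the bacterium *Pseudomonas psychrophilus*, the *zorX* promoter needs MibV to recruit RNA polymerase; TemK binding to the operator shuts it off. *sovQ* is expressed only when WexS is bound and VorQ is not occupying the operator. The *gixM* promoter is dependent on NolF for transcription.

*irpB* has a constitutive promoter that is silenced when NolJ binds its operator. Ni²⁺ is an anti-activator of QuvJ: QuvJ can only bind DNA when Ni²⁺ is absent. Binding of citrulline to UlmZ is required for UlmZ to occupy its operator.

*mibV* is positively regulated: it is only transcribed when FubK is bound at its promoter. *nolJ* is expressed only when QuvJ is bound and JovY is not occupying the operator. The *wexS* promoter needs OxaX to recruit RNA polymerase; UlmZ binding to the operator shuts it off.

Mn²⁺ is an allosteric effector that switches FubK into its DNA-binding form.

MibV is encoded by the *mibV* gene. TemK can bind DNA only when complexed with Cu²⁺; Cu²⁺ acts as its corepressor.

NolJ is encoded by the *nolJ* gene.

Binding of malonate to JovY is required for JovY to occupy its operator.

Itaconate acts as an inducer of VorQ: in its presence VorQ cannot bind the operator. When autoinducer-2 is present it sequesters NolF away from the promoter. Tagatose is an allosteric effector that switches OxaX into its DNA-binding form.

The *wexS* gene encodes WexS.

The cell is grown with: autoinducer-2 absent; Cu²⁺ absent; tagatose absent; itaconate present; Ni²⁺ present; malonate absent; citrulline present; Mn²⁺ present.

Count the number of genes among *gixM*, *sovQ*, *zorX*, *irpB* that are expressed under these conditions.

3

Autoinducer-2 is absent, so NolF is active.
No repressor is bound and NolF is active, so *gixM* is transcribed.
→ *gixM* is ON.
Itaconate is present, so VorQ is inactive.
Citrulline is present, so UlmZ is active.
Tagatose is absent, so OxaX is inactive.
With repressor UlmZ bound, *wexS* is not transcribed.
So WexS is not produced.
Required activator WexS is absent, so *sovQ* is not transcribed.
→ *sovQ* is OFF.
Cu²⁺ is absent, so TemK is inactive.
Mn²⁺ is present, so FubK is active.
No repressor is bound and FubK is active, so *mibV* is transcribed.
So MibV is produced and active.
No repressor is bound and MibV is active, so *zorX* is transcribed.
→ *zorX* is ON.
Ni²⁺ is present, so QuvJ is inactive.
Malonate is absent, so JovY is inactive.
Required activator QuvJ is absent, so *nolJ* is not transcribed.
So NolJ is not produced.
With no repressor bound, *irpB* is transcribed.
→ *irpB* is ON.
3 of the 4 genes are transcribed.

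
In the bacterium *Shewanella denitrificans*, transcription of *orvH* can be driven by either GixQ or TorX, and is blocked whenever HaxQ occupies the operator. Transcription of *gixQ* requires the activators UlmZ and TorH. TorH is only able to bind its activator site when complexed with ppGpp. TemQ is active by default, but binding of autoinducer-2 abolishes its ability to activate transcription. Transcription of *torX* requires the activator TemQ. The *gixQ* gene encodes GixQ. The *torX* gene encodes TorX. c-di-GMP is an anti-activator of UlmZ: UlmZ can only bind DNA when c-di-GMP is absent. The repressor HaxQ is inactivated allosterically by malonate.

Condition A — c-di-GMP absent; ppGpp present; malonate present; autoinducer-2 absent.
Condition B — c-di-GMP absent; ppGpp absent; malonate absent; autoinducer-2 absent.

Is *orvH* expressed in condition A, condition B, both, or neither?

Condition A:
c-di-GMP is absent, so UlmZ is active.
ppGpp is present, so TorH is active.
No repressor is bound and UlmZ and TorH are active, so *gixQ* is transcribed.
So GixQ is produced and active.
Malonate is present, so HaxQ is inactive.
Autoinducer-2 is absent, so TemQ is active.
No repressor is bound and TemQ is active, so *torX* is transcribed.
So TorX is produced and active.
Activator GixQ is present, so *orvH* is transcribed.
→ *orvH* is ON in A.
Condition B:
c-di-GMP is absent, so UlmZ is active.
ppGpp is absent, so TorH is inactive.
Required activator TorH is absent, so *gixQ* is not transcribed.
So GixQ is not produced.
Malonate is absent, so HaxQ is active.
Autoinducer-2 is absent, so TemQ is active.
No repressor is bound and TemQ is active, so *torX* is transcribed.
So TorX is produced and active.
With repressor HaxQ bound, *orvH* is not transcribed.
→ *orvH* is OFF in B.

A only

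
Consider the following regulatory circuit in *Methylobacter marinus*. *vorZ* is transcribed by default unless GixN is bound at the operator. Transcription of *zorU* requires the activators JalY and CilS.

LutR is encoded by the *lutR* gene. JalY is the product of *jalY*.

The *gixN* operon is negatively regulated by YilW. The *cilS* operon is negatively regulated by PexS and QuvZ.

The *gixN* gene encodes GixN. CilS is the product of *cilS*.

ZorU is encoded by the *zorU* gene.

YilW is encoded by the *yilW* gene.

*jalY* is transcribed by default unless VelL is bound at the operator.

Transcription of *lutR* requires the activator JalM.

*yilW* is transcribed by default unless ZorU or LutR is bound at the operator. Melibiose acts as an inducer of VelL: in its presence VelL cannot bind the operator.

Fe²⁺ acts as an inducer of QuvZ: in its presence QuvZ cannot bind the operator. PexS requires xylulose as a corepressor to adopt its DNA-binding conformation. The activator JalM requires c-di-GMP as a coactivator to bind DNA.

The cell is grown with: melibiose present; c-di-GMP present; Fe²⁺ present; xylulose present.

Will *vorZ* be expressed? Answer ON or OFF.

Melibiose is present, so VelL is inactive.
With no repressor bound, *jalY* is transcribed.
So JalY is produced and active.
Xylulose is present, so PexS is active.
Fe²⁺ is present, so QuvZ is inactive.
With repressor PexS bound, *cilS* is not transcribed.
So CilS is not produced.
Required activator CilS is absent, so *zorU* is not transcribed.
So ZorU is not produced.
c-di-GMP is present, so JalM is active.
No repressor is bound and JalM is active, so *lutR* is transcribed.
So LutR is produced and active.
With repressor LutR bound, *yilW* is not transcribed.
So YilW is not produced.
With no repressor bound, *gixN* is transcribed.
So GixN is produced and active.
With repressor GixN bound, *vorZ* is not transcribed.

OFF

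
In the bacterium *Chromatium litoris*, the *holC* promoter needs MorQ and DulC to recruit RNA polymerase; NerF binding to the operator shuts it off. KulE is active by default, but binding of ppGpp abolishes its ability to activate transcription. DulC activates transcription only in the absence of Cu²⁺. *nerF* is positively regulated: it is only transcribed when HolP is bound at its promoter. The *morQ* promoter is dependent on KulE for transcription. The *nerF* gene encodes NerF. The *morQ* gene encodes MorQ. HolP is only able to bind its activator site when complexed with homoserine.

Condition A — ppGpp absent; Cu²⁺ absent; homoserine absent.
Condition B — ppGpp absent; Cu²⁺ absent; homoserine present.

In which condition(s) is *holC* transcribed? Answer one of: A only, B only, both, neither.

Condition A:
ppGpp is absent, so KulE is active.
No repressor is bound and KulE is active, so *morQ* is transcribed.
So MorQ is produced and active.
Cu²⁺ is absent, so DulC is active.
Homoserine is absent, so HolP is inactive.
Required activator HolP is absent, so *nerF* is not transcribed.
So NerF is not produced.
No repressor is bound and MorQ and DulC are active, so *holC* is transcribed.
→ *holC* is ON in A.
Condition B:
ppGpp is absent, so KulE is active.
No repressor is bound and KulE is active, so *morQ* is transcribed.
So MorQ is produced and active.
Cu²⁺ is absent, so DulC is active.
Homoserine is present, so HolP is active.
No repressor is bound and HolP is active, so *nerF* is transcribed.
So NerF is produced and active.
With repressor NerF bound, *holC* is not transcribed.
→ *holC* is OFF in B.

A only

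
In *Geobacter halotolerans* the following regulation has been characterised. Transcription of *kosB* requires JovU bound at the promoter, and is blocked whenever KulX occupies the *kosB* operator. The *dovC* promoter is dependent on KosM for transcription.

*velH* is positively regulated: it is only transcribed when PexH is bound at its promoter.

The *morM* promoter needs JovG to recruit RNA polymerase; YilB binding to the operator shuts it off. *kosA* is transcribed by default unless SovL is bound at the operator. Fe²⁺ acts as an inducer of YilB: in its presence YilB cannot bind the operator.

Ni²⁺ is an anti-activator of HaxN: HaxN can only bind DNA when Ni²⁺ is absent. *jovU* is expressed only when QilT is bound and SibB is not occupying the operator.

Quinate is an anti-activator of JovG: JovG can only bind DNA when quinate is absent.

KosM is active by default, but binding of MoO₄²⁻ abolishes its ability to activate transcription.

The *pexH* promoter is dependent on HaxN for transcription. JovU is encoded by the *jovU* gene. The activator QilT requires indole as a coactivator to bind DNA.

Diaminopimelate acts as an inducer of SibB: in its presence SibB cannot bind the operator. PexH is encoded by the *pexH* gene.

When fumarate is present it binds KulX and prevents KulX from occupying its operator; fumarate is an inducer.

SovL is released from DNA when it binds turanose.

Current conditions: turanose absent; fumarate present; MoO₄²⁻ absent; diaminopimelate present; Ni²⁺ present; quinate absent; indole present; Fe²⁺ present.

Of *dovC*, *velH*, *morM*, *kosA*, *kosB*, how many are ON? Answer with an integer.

MoO₄²⁻ is absent, so KosM is active.
No repressor is bound and KosM is active, so *dovC* is transcribed.
→ *dovC* is ON.
Ni²⁺ is present, so HaxN is inactive.
Required activator HaxN is absent, so *pexH* is not transcribed.
So PexH is not produced.
Required activator PexH is absent, so *velH* is not transcribed.
→ *velH* is OFF.
Quinate is absent, so JovG is active.
Fe²⁺ is present, so YilB is inactive.
No repressor is bound and JovG is active, so *morM* is transcribed.
→ *morM* is ON.
Turanose is absent, so SovL is active.
With repressor SovL bound, *kosA* is not transcribed.
→ *kosA* is OFF.
Diaminopimelate is present, so SibB is inactive.
Indole is present, so QilT is active.
No repressor is bound and QilT is active, so *jovU* is transcribed.
So JovU is produced and active.
Fumarate is present, so KulX is inactive.
No repressor is bound and JovU is active, so *kosB* is transcribed.
→ *kosB* is ON.
3 of the 5 genes are transcribed.

3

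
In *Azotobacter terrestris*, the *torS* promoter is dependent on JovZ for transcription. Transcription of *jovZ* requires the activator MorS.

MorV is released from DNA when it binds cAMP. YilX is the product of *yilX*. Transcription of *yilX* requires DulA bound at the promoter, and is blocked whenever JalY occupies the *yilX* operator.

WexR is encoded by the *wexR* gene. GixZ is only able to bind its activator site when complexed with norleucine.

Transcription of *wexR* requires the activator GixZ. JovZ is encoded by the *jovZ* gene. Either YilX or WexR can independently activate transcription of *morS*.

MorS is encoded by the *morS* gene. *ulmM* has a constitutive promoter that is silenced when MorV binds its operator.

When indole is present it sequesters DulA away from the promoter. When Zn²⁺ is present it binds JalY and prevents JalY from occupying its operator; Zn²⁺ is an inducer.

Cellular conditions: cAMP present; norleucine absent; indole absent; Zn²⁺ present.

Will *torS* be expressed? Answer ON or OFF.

Zn²⁺ is present, so JalY is inactive.
Indole is absent, so DulA is active.
No repressor is bound and DulA is active, so *yilX* is transcribed.
So YilX is produced and active.
Norleucine is absent, so GixZ is inactive.
Required activator GixZ is absent, so *wexR* is not transcribed.
So WexR is not produced.
Activator YilX is present, so *morS* is transcribed.
So MorS is produced and active.
No repressor is bound and MorS is active, so *jovZ* is transcribed.
So JovZ is produced and active.
No repressor is bound and JovZ is active, so *torS* is transcribed.

ON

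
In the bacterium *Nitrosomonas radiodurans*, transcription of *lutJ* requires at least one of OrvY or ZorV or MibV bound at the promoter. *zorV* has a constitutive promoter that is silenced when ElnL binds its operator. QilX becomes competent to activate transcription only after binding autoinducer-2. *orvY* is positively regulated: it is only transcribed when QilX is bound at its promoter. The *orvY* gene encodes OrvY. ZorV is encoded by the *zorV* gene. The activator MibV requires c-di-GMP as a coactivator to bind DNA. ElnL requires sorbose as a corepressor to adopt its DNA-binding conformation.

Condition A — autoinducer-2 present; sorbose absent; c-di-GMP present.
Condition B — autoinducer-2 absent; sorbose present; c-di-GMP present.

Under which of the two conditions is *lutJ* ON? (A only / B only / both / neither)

both

Condition A:
Autoinducer-2 is present, so QilX is active.
No repressor is bound and QilX is active, so *orvY* is transcribed.
So OrvY is produced and active.
Sorbose is absent, so ElnL is inactive.
With no repressor bound, *zorV* is transcribed.
So ZorV is produced and active.
c-di-GMP is present, so MibV is active.
Activator OrvY is present, so *lutJ* is transcribed.
→ *lutJ* is ON in A.
Condition B:
Autoinducer-2 is absent, so QilX is inactive.
Required activator QilX is absent, so *orvY* is not transcribed.
So OrvY is not produced.
Sorbose is present, so ElnL is active.
With repressor ElnL bound, *zorV* is not transcribed.
So ZorV is not produced.
c-di-GMP is present, so MibV is active.
Activator MibV is present, so *lutJ* is transcribed.
→ *lutJ* is ON in B.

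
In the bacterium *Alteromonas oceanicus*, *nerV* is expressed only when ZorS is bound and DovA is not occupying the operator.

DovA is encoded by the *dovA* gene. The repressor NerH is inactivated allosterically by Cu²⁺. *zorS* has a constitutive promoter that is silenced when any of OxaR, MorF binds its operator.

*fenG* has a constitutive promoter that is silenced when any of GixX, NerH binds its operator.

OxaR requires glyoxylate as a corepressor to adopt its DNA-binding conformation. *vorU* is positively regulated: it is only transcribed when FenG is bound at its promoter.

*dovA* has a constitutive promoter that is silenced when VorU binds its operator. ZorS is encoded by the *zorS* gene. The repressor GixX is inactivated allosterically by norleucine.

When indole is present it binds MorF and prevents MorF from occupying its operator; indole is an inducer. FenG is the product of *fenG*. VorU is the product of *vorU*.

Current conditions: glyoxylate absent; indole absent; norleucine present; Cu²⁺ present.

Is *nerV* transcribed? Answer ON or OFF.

Norleucine is present, so GixX is inactive.
Cu²⁺ is present, so NerH is inactive.
With no repressor bound, *fenG* is transcribed.
So FenG is produced and active.
No repressor is bound and FenG is active, so *vorU* is transcribed.
So VorU is produced and active.
With repressor VorU bound, *dovA* is not transcribed.
So DovA is not produced.
Glyoxylate is absent, so OxaR is inactive.
Indole is absent, so MorF is active.
With repressor MorF bound, *zorS* is not transcribed.
So ZorS is not produced.
Required activator ZorS is absent, so *nerV* is not transcribed.

OFF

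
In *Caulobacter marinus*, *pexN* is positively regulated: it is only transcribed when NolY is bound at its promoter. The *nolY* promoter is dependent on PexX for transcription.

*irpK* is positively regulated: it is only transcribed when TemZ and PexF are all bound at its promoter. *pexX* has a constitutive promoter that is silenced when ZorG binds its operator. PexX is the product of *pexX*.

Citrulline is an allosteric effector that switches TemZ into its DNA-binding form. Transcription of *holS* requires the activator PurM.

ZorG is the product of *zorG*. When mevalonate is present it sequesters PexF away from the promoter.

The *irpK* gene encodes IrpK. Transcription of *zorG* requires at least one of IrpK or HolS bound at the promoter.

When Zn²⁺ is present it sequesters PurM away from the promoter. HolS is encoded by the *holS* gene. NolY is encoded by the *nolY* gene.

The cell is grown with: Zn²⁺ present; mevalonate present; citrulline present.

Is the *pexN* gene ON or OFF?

ON

Citrulline is present, so TemZ is active.
Mevalonate is present, so PexF is inactive.
Required activator PexF is absent, so *irpK* is not transcribed.
So IrpK is not produced.
Zn²⁺ is present, so PurM is inactive.
Required activator PurM is absent, so *holS* is not transcribed.
So HolS is not produced.
No activator is available at the *zorG* promoter, so *zorG* is not transcribed.
So ZorG is not produced.
With no repressor bound, *pexX* is transcribed.
So PexX is produced and active.
No repressor is bound and PexX is active, so *nolY* is transcribed.
So NolY is produced and active.
No repressor is bound and NolY is active, so *pexN* is transcribed.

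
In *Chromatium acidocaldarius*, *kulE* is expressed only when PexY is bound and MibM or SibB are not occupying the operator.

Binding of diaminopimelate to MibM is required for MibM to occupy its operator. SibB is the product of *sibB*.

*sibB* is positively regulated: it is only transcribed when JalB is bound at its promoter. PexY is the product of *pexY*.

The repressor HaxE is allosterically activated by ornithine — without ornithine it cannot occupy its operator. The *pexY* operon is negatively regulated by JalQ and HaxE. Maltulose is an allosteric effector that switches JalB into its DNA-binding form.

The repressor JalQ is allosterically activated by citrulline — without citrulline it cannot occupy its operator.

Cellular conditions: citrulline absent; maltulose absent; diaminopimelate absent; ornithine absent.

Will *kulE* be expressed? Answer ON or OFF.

ON

Citrulline is absent, so JalQ is inactive.
Ornithine is absent, so HaxE is inactive.
With no repressor bound, *pexY* is transcribed.
So PexY is produced and active.
Diaminopimelate is absent, so MibM is inactive.
Maltulose is absent, so JalB is inactive.
Required activator JalB is absent, so *sibB* is not transcribed.
So SibB is not produced.
No repressor is bound and PexY is active, so *kulE* is transcribed.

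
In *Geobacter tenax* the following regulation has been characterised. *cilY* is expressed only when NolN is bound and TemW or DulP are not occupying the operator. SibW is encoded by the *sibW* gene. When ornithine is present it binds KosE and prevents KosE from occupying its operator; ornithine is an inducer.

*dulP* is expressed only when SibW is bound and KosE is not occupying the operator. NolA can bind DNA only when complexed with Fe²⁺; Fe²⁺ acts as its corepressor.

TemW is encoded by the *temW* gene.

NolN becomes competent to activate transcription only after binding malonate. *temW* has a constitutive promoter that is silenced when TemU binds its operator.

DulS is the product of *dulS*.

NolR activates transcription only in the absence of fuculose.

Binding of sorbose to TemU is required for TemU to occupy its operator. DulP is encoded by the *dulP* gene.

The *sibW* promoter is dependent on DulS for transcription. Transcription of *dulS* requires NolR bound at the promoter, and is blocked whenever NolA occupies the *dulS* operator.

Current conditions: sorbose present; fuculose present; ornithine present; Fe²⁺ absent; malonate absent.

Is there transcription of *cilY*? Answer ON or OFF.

OFF

Sorbose is present, so TemU is active.
With repressor TemU bound, *temW* is not transcribed.
So TemW is not produced.
Fuculose is present, so NolR is inactive.
Fe²⁺ is absent, so NolA is inactive.
Required activator NolR is absent, so *dulS* is not transcribed.
So DulS is not produced.
Required activator DulS is absent, so *sibW* is not transcribed.
So SibW is not produced.
Ornithine is present, so KosE is inactive.
Required activator SibW is absent, so *dulP* is not transcribed.
So DulP is not produced.
Malonate is absent, so NolN is inactive.
Required activator NolN is absent, so *cilY* is not transcribed.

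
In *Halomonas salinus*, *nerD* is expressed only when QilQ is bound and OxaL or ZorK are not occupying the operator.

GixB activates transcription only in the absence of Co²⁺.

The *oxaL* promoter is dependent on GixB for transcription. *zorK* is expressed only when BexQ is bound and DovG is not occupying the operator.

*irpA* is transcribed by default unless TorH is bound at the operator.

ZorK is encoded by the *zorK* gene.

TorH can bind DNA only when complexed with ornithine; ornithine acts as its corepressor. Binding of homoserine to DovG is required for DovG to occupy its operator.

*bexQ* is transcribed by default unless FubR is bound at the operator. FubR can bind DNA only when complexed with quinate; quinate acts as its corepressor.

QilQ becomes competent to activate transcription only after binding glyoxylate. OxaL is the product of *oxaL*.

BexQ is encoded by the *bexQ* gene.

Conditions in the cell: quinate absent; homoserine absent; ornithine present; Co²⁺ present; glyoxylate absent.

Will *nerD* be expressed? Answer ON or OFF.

OFF

Co²⁺ is present, so GixB is inactive.
Required activator GixB is absent, so *oxaL* is not transcribed.
So OxaL is not produced.
Homoserine is absent, so DovG is inactive.
Quinate is absent, so FubR is inactive.
With no repressor bound, *bexQ* is transcribed.
So BexQ is produced and active.
No repressor is bound and BexQ is active, so *zorK* is transcribed.
So ZorK is produced and active.
Glyoxylate is absent, so QilQ is inactive.
With repressor ZorK bound, *nerD* is not transcribed.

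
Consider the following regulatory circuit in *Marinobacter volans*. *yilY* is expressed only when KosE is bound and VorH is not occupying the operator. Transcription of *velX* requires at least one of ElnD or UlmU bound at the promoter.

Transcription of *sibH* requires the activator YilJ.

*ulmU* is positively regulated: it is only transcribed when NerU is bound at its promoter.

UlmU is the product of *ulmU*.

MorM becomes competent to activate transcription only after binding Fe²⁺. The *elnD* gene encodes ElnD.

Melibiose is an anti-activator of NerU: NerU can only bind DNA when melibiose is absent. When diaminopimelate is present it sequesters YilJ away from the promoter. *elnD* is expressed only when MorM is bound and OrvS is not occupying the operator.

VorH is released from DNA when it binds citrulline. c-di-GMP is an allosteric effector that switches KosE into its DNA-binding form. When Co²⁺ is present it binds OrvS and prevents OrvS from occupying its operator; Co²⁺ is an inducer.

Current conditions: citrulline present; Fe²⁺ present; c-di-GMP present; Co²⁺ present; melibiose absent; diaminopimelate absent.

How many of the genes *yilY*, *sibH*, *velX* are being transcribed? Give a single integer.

c-di-GMP is present, so KosE is active.
Citrulline is present, so VorH is inactive.
No repressor is bound and KosE is active, so *yilY* is transcribed.
→ *yilY* is ON.
Diaminopimelate is absent, so YilJ is active.
No repressor is bound and YilJ is active, so *sibH* is transcribed.
→ *sibH* is ON.
Co²⁺ is present, so OrvS is inactive.
Fe²⁺ is present, so MorM is active.
No repressor is bound and MorM is active, so *elnD* is transcribed.
So ElnD is produced and active.
Melibiose is absent, so NerU is active.
No repressor is bound and NerU is active, so *ulmU* is transcribed.
So UlmU is produced and active.
Activator ElnD is present, so *velX* is transcribed.
→ *velX* is ON.
3 of the 3 genes are transcribed.

3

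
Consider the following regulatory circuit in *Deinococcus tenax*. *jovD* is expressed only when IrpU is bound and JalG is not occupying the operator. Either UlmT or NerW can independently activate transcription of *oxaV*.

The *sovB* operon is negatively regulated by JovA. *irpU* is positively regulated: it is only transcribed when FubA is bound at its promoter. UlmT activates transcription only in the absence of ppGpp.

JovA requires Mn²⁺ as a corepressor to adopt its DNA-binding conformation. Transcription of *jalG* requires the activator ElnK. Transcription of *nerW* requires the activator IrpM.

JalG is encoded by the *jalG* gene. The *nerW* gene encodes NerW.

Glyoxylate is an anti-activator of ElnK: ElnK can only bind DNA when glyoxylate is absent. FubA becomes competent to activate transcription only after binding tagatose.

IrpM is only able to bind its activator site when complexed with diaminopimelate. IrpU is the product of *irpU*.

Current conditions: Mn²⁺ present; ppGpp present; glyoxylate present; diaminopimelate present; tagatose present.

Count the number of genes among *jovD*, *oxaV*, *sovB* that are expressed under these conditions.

Glyoxylate is present, so ElnK is inactive.
Required activator ElnK is absent, so *jalG* is not transcribed.
So JalG is not produced.
Tagatose is present, so FubA is active.
No repressor is bound and FubA is active, so *irpU* is transcribed.
So IrpU is produced and active.
No repressor is bound and IrpU is active, so *jovD* is transcribed.
→ *jovD* is ON.
ppGpp is present, so UlmT is inactive.
Diaminopimelate is present, so IrpM is active.
No repressor is bound and IrpM is active, so *nerW* is transcribed.
So NerW is produced and active.
Activator NerW is present, so *oxaV* is transcribed.
→ *oxaV* is ON.
Mn²⁺ is present, so JovA is active.
With repressor JovA bound, *sovB* is not transcribed.
→ *sovB* is OFF.
2 of the 3 genes are transcribed.

2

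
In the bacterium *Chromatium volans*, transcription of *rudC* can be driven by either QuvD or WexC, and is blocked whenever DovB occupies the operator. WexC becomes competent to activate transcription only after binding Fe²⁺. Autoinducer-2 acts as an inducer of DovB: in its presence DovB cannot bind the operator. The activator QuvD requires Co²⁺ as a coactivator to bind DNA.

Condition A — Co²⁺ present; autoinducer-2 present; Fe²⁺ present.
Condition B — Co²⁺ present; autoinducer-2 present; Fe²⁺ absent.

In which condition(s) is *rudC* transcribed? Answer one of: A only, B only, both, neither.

both

Condition A:
Co²⁺ is present, so QuvD is active.
Autoinducer-2 is present, so DovB is inactive.
Fe²⁺ is present, so WexC is active.
Activator QuvD is present, so *rudC* is transcribed.
→ *rudC* is ON in A.
Condition B:
Co²⁺ is present, so QuvD is active.
Autoinducer-2 is present, so DovB is inactive.
Fe²⁺ is absent, so WexC is inactive.
Activator QuvD is present, so *rudC* is transcribed.
→ *rudC* is ON in B.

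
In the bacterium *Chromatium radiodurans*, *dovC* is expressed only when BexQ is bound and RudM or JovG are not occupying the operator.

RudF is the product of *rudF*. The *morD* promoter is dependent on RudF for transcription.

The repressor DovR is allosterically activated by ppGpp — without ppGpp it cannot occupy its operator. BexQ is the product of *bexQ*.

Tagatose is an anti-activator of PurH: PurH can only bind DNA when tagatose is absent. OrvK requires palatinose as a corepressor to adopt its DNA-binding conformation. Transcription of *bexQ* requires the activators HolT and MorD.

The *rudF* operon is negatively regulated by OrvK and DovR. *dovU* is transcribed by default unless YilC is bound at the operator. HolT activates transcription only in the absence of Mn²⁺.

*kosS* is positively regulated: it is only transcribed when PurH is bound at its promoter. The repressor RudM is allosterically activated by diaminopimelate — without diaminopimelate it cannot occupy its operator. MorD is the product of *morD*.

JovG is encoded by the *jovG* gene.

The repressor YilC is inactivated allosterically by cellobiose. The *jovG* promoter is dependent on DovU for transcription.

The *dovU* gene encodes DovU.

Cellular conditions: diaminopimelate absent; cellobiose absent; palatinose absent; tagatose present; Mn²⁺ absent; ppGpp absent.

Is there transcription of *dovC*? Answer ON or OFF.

ON

Mn²⁺ is absent, so HolT is active.
Palatinose is absent, so OrvK is inactive.
ppGpp is absent, so DovR is inactive.
With no repressor bound, *rudF* is transcribed.
So RudF is produced and active.
No repressor is bound and RudF is active, so *morD* is transcribed.
So MorD is produced and active.
No repressor is bound and HolT and MorD are active, so *bexQ* is transcribed.
So BexQ is produced and active.
Diaminopimelate is absent, so RudM is inactive.
Cellobiose is absent, so YilC is active.
With repressor YilC bound, *dovU* is not transcribed.
So DovU is not produced.
Required activator DovU is absent, so *jovG* is not transcribed.
So JovG is not produced.
No repressor is bound and BexQ is active, so *dovC* is transcribed.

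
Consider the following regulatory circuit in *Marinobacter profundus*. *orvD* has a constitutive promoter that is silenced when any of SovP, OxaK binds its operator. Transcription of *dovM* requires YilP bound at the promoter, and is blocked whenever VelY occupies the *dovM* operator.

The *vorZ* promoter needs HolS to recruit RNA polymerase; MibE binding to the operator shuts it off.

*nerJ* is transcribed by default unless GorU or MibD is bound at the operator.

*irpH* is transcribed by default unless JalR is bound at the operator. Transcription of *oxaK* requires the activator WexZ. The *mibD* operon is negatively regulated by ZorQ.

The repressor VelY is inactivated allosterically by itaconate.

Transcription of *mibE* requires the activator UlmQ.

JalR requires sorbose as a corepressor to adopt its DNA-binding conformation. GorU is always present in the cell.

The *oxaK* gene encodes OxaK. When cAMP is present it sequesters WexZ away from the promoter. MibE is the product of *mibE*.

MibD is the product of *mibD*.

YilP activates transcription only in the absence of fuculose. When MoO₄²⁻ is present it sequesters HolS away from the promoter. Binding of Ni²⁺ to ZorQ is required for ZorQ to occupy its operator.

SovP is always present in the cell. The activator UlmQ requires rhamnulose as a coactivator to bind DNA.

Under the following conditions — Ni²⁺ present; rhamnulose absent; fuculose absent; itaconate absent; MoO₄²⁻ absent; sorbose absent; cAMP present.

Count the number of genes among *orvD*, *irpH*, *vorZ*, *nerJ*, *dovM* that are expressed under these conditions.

2

SovP is produced constitutively and is active.
cAMP is present, so WexZ is inactive.
Required activator WexZ is absent, so *oxaK* is not transcribed.
So OxaK is not produced.
With repressor SovP bound, *orvD* is not transcribed.
→ *orvD* is OFF.
Sorbose is absent, so JalR is inactive.
With no repressor bound, *irpH* is transcribed.
→ *irpH* is ON.
Rhamnulose is absent, so UlmQ is inactive.
Required activator UlmQ is absent, so *mibE* is not transcribed.
So MibE is not produced.
MoO₄²⁻ is absent, so HolS is active.
No repressor is bound and HolS is active, so *vorZ* is transcribed.
→ *vorZ* is ON.
GorU is produced constitutively and is active.
Ni²⁺ is present, so ZorQ is active.
With repressor ZorQ bound, *mibD* is not transcribed.
So MibD is not produced.
With repressor GorU bound, *nerJ* is not transcribed.
→ *nerJ* is OFF.
Itaconate is absent, so VelY is active.
Fuculose is absent, so YilP is active.
With repressor VelY bound, *dovM* is not transcribed.
→ *dovM* is OFF.
2 of the 5 genes are transcribed.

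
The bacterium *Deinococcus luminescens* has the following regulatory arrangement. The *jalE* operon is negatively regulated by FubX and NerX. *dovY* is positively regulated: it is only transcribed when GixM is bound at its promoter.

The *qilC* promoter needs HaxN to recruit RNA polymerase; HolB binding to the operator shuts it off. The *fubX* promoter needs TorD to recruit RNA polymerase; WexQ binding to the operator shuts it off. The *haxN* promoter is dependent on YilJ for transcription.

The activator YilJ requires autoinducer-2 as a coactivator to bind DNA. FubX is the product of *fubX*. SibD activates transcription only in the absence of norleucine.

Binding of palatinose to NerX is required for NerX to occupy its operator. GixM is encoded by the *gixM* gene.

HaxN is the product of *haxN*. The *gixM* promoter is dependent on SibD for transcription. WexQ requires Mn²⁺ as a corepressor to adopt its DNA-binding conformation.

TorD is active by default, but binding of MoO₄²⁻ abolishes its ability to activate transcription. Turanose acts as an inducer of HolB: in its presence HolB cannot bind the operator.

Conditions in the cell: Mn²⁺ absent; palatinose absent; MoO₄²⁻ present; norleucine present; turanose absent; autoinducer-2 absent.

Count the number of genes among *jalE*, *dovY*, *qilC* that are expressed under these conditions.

MoO₄²⁻ is present, so TorD is inactive.
Mn²⁺ is absent, so WexQ is inactive.
Required activator TorD is absent, so *fubX* is not transcribed.
So FubX is not produced.
Palatinose is absent, so NerX is inactive.
With no repressor bound, *jalE* is transcribed.
→ *jalE* is ON.
Norleucine is present, so SibD is inactive.
Required activator SibD is absent, so *gixM* is not transcribed.
So GixM is not produced.
Required activator GixM is absent, so *dovY* is not transcribed.
→ *dovY* is OFF.
Autoinducer-2 is absent, so YilJ is inactive.
Required activator YilJ is absent, so *haxN* is not transcribed.
So HaxN is not produced.
Turanose is absent, so HolB is active.
With repressor HolB bound, *qilC* is not transcribed.
→ *qilC* is OFF.
1 of the 3 genes is transcribed.

1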